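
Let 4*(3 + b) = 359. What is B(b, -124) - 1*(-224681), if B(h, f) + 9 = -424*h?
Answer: 187890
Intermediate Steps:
b = 347/4 (b = -3 + (¼)*359 = -3 + 359/4 = 347/4 ≈ 86.750)
B(h, f) = -9 - 424*h
B(b, -124) - 1*(-224681) = (-9 - 424*347/4) - 1*(-224681) = (-9 - 36782) + 224681 = -36791 + 224681 = 187890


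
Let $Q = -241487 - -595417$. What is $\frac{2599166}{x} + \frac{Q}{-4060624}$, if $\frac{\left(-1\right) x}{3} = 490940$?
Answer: $- \frac{1384438877773}{747571029960} \approx -1.8519$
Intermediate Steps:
$x = -1472820$ ($x = \left(-3\right) 490940 = -1472820$)
$Q = 353930$ ($Q = -241487 + 595417 = 353930$)
$\frac{2599166}{x} + \frac{Q}{-4060624} = \frac{2599166}{-1472820} + \frac{353930}{-4060624} = 2599166 \left(- \frac{1}{1472820}\right) + 353930 \left(- \frac{1}{4060624}\right) = - \frac{1299583}{736410} - \frac{176965}{2030312} = - \frac{1384438877773}{747571029960}$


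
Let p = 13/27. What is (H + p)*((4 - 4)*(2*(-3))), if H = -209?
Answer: 0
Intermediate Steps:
p = 13/27 (p = (1/27)*13 = 13/27 ≈ 0.48148)
(H + p)*((4 - 4)*(2*(-3))) = (-209 + 13/27)*((4 - 4)*(2*(-3))) = -0*(-6) = -5630/27*0 = 0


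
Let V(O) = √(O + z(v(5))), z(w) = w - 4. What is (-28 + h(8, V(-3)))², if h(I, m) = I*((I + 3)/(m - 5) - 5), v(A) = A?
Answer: 16*(3638*√2 + 10871*I)/(10*√2 + 23*I) ≈ 7084.6 + 777.09*I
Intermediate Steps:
z(w) = -4 + w
V(O) = √(1 + O) (V(O) = √(O + (-4 + 5)) = √(O + 1) = √(1 + O))
h(I, m) = I*(-5 + (3 + I)/(-5 + m)) (h(I, m) = I*((3 + I)/(-5 + m) - 5) = I*(-5 + (3 + I)/(-5 + m)))
(-28 + h(8, V(-3)))² = (-28 + 8*(28 + 8 - 5*√(1 - 3))/(-5 + √(1 - 3)))² = (-28 + 8*(28 + 8 - 5*I*√2)/(-5 + √(-2)))² = (-28 + 8*(28 + 8 - 5*I*√2)/(-5 + I*√2))² = (-28 + 8*(36 - 5*I*√2)/(-5 + I*√2))²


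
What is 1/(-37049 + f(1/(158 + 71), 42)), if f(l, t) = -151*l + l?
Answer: -229/8484371 ≈ -2.6991e-5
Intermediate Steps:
f(l, t) = -150*l
1/(-37049 + f(1/(158 + 71), 42)) = 1/(-37049 - 150/(158 + 71)) = 1/(-37049 - 150/229) = 1/(-8484371/229) = -229/8484371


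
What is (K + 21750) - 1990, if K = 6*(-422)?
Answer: 17228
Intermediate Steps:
K = -2532
(K + 21750) - 1990 = (-2532 + 21750) - 1990 = 19218 - 1990 = 17228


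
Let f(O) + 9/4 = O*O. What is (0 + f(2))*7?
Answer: 49/4 ≈ 12.250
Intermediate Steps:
f(O) = -9/4 + O² (f(O) = -9/4 + O*O = -9/4 + O²)
(0 + f(2))*7 = (0 + (-9/4 + 2²))*7 = (0 + (-9/4 + 4))*7 = (0 + 7/4)*7 = (7/4)*7 = 49/4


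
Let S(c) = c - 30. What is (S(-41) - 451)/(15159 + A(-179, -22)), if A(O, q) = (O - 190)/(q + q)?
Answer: -7656/222455 ≈ -0.034416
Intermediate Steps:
S(c) = -30 + c
A(O, q) = (-190 + O)/(2*q) (A(O, q) = (-190 + O)/((2*q)) = (-190 + O)*(1/(2*q)) = (-190 + O)/(2*q))
(S(-41) - 451)/(15159 + A(-179, -22)) = ((-30 - 41) - 451)/(15159 + (½)*(-190 - 179)/(-22)) = (-71 - 451)/(15159 + (½)*(-1/22)*(-369)) = -522/(15159 + 369/44) = -522/667365/44 = -522*44/667365 = -7656/222455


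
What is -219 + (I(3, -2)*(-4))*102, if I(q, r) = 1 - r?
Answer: -1443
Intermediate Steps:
-219 + (I(3, -2)*(-4))*102 = -219 + ((1 - 1*(-2))*(-4))*102 = -219 + ((1 + 2)*(-4))*102 = -219 + (3*(-4))*102 = -219 - 12*102 = -219 - 1224 = -1443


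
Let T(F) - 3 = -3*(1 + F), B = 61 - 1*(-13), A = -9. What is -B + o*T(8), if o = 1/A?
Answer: -214/3 ≈ -71.333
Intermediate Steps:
B = 74 (B = 61 + 13 = 74)
T(F) = -3*F (T(F) = 3 - 3*(1 + F) = 3 + (-3 - 3*F) = -3*F)
o = -⅑ (o = 1/(-9) = -⅑ ≈ -0.11111)
-B + o*T(8) = -1*74 - (-1)*8/3 = -74 - ⅑*(-24) = -74 + 8/3 = -214/3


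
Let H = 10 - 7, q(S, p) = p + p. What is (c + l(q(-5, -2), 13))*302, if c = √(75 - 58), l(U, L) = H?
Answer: 906 + 302*√17 ≈ 2151.2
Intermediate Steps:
q(S, p) = 2*p
H = 3
l(U, L) = 3
c = √17 ≈ 4.1231
(c + l(q(-5, -2), 13))*302 = (√17 + 3)*302 = (3 + √17)*302 = 906 + 302*√17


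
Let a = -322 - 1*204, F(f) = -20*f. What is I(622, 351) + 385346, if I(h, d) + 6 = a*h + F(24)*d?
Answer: -110312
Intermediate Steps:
a = -526 (a = -322 - 204 = -526)
I(h, d) = -6 - 526*h - 480*d (I(h, d) = -6 + (-526*h + (-20*24)*d) = -6 + (-526*h - 480*d) = -6 - 526*h - 480*d)
I(622, 351) + 385346 = (-6 - 526*622 - 480*351) + 385346 = (-6 - 327172 - 168480) + 385346 = -495658 + 385346 = -110312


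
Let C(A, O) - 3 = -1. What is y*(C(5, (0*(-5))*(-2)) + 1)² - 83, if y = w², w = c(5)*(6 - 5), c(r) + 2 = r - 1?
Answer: -47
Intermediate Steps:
c(r) = -3 + r (c(r) = -2 + (r - 1) = -2 + (-1 + r) = -3 + r)
C(A, O) = 2 (C(A, O) = 3 - 1 = 2)
w = 2 (w = (-3 + 5)*(6 - 5) = 2*1 = 2)
y = 4 (y = 2² = 4)
y*(C(5, (0*(-5))*(-2)) + 1)² - 83 = 4*(2 + 1)² - 83 = 4*3² - 83 = 4*9 - 83 = 36 - 83 = -47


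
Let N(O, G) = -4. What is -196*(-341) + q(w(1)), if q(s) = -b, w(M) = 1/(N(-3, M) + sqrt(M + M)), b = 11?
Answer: 66825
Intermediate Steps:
w(M) = 1/(-4 + sqrt(2)*sqrt(M)) (w(M) = 1/(-4 + sqrt(M + M)) = 1/(-4 + sqrt(2*M)) = 1/(-4 + sqrt(2)*sqrt(M)))
q(s) = -11 (q(s) = -1*11 = -11)
-196*(-341) + q(w(1)) = -196*(-341) - 11 = 66836 - 11 = 66825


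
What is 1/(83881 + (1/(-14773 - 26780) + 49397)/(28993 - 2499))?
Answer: 550452591/46173540082441 ≈ 1.1921e-5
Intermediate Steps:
1/(83881 + (1/(-14773 - 26780) + 49397)/(28993 - 2499)) = 1/(83881 + (1/(-41553) + 49397)/26494) = 1/(83881 + (-1/41553 + 49397)*(1/26494)) = 1/(83881 + (2052593540/41553)*(1/26494)) = 1/(83881 + 1026296770/550452591) = 1/(46173540082441/550452591) = 550452591/46173540082441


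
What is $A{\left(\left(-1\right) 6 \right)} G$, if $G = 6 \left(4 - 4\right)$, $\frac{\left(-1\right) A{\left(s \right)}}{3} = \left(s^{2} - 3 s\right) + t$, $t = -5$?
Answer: $0$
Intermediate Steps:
$A{\left(s \right)} = 15 - 3 s^{2} + 9 s$ ($A{\left(s \right)} = - 3 \left(\left(s^{2} - 3 s\right) - 5\right) = - 3 \left(-5 + s^{2} - 3 s\right) = 15 - 3 s^{2} + 9 s$)
$G = 0$ ($G = 6 \cdot 0 = 0$)
$A{\left(\left(-1\right) 6 \right)} G = \left(15 - 3 \left(\left(-1\right) 6\right)^{2} + 9 \left(\left(-1\right) 6\right)\right) 0 = \left(15 - 3 \left(-6\right)^{2} + 9 \left(-6\right)\right) 0 = \left(15 - 108 - 54\right) 0 = \left(-147\right) 0 = 0$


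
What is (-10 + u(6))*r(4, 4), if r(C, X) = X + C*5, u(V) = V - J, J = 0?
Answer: -96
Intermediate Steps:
u(V) = V (u(V) = V - 1*0 = V + 0 = V)
r(C, X) = X + 5*C
(-10 + u(6))*r(4, 4) = (-10 + 6)*(4 + 5*4) = -4*(4 + 20) = -4*24 = -96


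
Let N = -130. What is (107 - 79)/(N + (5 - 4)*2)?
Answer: -7/32 ≈ -0.21875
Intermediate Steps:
(107 - 79)/(N + (5 - 4)*2) = (107 - 79)/(-130 + (5 - 4)*2) = 28/(-130 + 1*2) = 28/(-130 + 2) = 28/(-128) = -1/128*28 = -7/32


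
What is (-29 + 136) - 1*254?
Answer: -147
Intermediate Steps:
(-29 + 136) - 1*254 = 107 - 254 = -147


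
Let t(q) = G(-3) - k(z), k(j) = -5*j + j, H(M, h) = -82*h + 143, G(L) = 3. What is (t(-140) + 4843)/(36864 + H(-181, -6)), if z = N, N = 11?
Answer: 4890/37499 ≈ 0.13040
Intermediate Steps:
z = 11
H(M, h) = 143 - 82*h
k(j) = -4*j
t(q) = 47 (t(q) = 3 - (-4)*11 = 3 - 1*(-44) = 3 + 44 = 47)
(t(-140) + 4843)/(36864 + H(-181, -6)) = (47 + 4843)/(36864 + (143 - 82*(-6))) = 4890/(36864 + (143 + 492)) = 4890/(36864 + 635) = 4890/37499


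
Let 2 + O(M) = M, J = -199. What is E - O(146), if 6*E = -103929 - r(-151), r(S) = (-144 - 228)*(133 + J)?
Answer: -43115/2 ≈ -21558.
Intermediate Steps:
r(S) = 24552 (r(S) = (-144 - 228)*(133 - 199) = -372*(-66) = 24552)
O(M) = -2 + M
E = -42827/2 (E = (-103929 - 1*24552)/6 = (-103929 - 24552)/6 = (⅙)*(-128481) = -42827/2 ≈ -21414.)
E - O(146) = -42827/2 - (-2 + 146) = -42827/2 - 1*144 = -42827/2 - 144 = -43115/2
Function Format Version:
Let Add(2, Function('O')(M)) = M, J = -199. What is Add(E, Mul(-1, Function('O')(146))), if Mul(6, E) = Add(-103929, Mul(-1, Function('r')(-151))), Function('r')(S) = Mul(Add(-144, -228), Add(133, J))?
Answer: Rational(-43115, 2) ≈ -21558.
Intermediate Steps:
Function('r')(S) = 24552 (Function('r')(S) = Mul(Add(-144, -228), Add(133, -199)) = Mul(-372, -66) = 24552)
Function('O')(M) = Add(-2, M)
E = Rational(-42827, 2) (E = Mul(Rational(1, 6), Add(-103929, Mul(-1, 24552))) = Mul(Rational(1, 6), Add(-103929, -24552)) = Mul(Rational(1, 6), -128481) = Rational(-42827, 2) ≈ -21414.)
Add(E, Mul(-1, Function('O')(146))) = Add(Rational(-42827, 2), Mul(-1, Add(-2, 146))) = Add(Rational(-42827, 2), Mul(-1, 144)) = Add(Rational(-42827, 2), -144) = Rational(-43115, 2)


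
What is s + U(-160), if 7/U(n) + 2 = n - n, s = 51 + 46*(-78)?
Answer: -7081/2 ≈ -3540.5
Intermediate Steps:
s = -3537 (s = 51 - 3588 = -3537)
U(n) = -7/2 (U(n) = 7/(-2 + (n - n)) = 7/(-2 + 0) = 7/(-2) = 7*(-½) = -7/2)
s + U(-160) = -3537 - 7/2 = -7081/2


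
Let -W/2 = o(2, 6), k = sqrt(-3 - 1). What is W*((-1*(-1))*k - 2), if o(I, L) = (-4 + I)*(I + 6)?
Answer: -64 + 64*I ≈ -64.0 + 64.0*I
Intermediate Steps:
k = 2*I (k = sqrt(-4) = 2*I ≈ 2.0*I)
o(I, L) = (-4 + I)*(6 + I)
W = 32 (W = -2*(-24 + 2**2 + 2*2) = -2*(-24 + 4 + 4) = -2*(-16) = 32)
W*((-1*(-1))*k - 2) = 32*((-1*(-1))*(2*I) - 2) = 32*(1*(2*I) - 2) = 32*(2*I - 2) = 32*(-2 + 2*I) = -64 + 64*I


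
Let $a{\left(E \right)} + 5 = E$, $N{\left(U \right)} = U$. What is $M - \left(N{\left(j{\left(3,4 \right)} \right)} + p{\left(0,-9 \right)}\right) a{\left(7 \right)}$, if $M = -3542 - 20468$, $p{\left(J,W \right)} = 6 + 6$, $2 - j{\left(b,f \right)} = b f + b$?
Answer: $-24008$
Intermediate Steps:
$j{\left(b,f \right)} = 2 - b - b f$ ($j{\left(b,f \right)} = 2 - \left(b f + b\right) = 2 - \left(b + b f\right) = 2 - b - b f$)
$a{\left(E \right)} = -5 + E$
$p{\left(J,W \right)} = 12$
$M = -24010$
$M - \left(N{\left(j{\left(3,4 \right)} \right)} + p{\left(0,-9 \right)}\right) a{\left(7 \right)} = -24010 - \left(\left(2 - 3 - 3 \cdot 4\right) + 12\right) \left(-5 + 7\right) = -24010 - \left(\left(2 - 3 - 12\right) + 12\right) 2 = -24010 - \left(-13 + 12\right) 2 = -24010 - \left(-1\right) 2 = -24010 - -2 = -24010 + 2 = -24008$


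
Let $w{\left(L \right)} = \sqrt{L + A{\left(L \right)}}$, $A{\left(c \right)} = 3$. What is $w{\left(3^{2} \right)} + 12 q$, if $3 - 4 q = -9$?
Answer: $36 + 2 \sqrt{3} \approx 39.464$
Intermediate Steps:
$q = 3$ ($q = \frac{3}{4} - - \frac{9}{4} = \frac{3}{4} + \frac{9}{4} = 3$)
$w{\left(L \right)} = \sqrt{3 + L}$ ($w{\left(L \right)} = \sqrt{L + 3} = \sqrt{3 + L}$)
$w{\left(3^{2} \right)} + 12 q = \sqrt{3 + 3^{2}} + 12 \cdot 3 = \sqrt{3 + 9} + 36 = \sqrt{12} + 36 = 2 \sqrt{3} + 36 = 36 + 2 \sqrt{3}$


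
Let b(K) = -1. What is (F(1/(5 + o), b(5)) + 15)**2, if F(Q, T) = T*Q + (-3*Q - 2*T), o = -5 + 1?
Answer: 169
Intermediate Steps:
o = -4
F(Q, T) = -3*Q - 2*T + Q*T (F(Q, T) = Q*T + (-3*Q - 2*T) = -3*Q - 2*T + Q*T)
(F(1/(5 + o), b(5)) + 15)**2 = ((-3/(5 - 4) - 2*(-1) - 1/(5 - 4)) + 15)**2 = ((-3/1 + 2 - 1/1) + 15)**2 = ((-3*1 + 2 + 1*(-1)) + 15)**2 = ((-3 + 2 - 1) + 15)**2 = (-2 + 15)**2 = 13**2 = 169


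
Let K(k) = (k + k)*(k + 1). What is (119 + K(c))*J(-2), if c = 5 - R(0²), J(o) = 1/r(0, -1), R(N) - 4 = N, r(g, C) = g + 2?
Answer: 123/2 ≈ 61.500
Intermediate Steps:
r(g, C) = 2 + g
R(N) = 4 + N
J(o) = ½ (J(o) = 1/(2 + 0) = 1/2 = ½)
c = 1 (c = 5 - (4 + 0²) = 5 - (4 + 0) = 5 - 1*4 = 5 - 4 = 1)
K(k) = 2*k*(1 + k) (K(k) = (2*k)*(1 + k) = 2*k*(1 + k))
(119 + K(c))*J(-2) = (119 + 2*1*(1 + 1))*(½) = (119 + 2*1*2)*(½) = (119 + 4)*(½) = 123*(½) = 123/2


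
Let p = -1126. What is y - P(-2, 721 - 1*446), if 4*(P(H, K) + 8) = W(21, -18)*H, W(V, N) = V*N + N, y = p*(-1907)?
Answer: 2147092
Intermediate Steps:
y = 2147282 (y = -1126*(-1907) = 2147282)
W(V, N) = N + N*V (W(V, N) = N*V + N = N + N*V)
P(H, K) = -8 - 99*H (P(H, K) = -8 + ((-18*(1 + 21))*H)/4 = -8 + ((-18*22)*H)/4 = -8 + (-396*H)/4 = -8 - 99*H)
y - P(-2, 721 - 1*446) = 2147282 - (-8 - 99*(-2)) = 2147282 - (-8 + 198) = 2147282 - 1*190 = 2147282 - 190 = 2147092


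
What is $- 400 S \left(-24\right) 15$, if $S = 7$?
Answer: $1008000$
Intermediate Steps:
$- 400 S \left(-24\right) 15 = - 400 \cdot 7 \left(-24\right) 15 = - 400 \left(\left(-168\right) 15\right) = \left(-400\right) \left(-2520\right) = 1008000$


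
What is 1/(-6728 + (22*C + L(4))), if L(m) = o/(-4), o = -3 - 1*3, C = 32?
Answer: -2/12045 ≈ -0.00016604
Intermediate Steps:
o = -6 (o = -3 - 3 = -6)
L(m) = 3/2 (L(m) = -6/(-4) = -6*(-¼) = 3/2)
1/(-6728 + (22*C + L(4))) = 1/(-6728 + (22*32 + 3/2)) = 1/(-6728 + (704 + 3/2)) = 1/(-6728 + 1411/2) = 1/(-12045/2) = -2/12045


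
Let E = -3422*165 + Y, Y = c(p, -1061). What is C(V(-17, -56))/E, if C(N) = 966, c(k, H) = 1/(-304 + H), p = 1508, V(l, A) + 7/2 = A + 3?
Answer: -1318590/770719951 ≈ -0.0017109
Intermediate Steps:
V(l, A) = -1/2 + A (V(l, A) = -7/2 + (A + 3) = -7/2 + (3 + A) = -1/2 + A)
Y = -1/1365 (Y = 1/(-304 - 1061) = 1/(-1365) = -1/1365 ≈ -0.00073260)
E = -770719951/1365 (E = -3422*165 - 1/1365 = -564630 - 1/1365 = -770719951/1365 ≈ -5.6463e+5)
C(V(-17, -56))/E = 966/(-770719951/1365) = 966*(-1365/770719951) = -1318590/770719951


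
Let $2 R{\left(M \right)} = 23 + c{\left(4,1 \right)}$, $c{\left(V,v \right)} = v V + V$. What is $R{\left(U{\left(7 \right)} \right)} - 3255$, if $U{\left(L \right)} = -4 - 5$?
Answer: $- \frac{6479}{2} \approx -3239.5$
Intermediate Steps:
$c{\left(V,v \right)} = V + V v$ ($c{\left(V,v \right)} = V v + V = V + V v$)
$U{\left(L \right)} = -9$ ($U{\left(L \right)} = -4 - 5 = -9$)
$R{\left(M \right)} = \frac{31}{2}$ ($R{\left(M \right)} = \frac{23 + 4 \left(1 + 1\right)}{2} = \frac{23 + 4 \cdot 2}{2} = \frac{23 + 8}{2} = \frac{1}{2} \cdot 31 = \frac{31}{2}$)
$R{\left(U{\left(7 \right)} \right)} - 3255 = \frac{31}{2} - 3255 = - \frac{6479}{2}$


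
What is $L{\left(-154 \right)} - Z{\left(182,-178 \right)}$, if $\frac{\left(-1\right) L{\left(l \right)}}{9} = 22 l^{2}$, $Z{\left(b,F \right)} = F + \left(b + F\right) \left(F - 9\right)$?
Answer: $-4694842$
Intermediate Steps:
$Z{\left(b,F \right)} = F + \left(-9 + F\right) \left(F + b\right)$ ($Z{\left(b,F \right)} = F + \left(F + b\right) \left(-9 + F\right) = F + \left(-9 + F\right) \left(F + b\right)$)
$L{\left(l \right)} = - 198 l^{2}$ ($L{\left(l \right)} = - 9 \cdot 22 l^{2} = - 198 l^{2}$)
$L{\left(-154 \right)} - Z{\left(182,-178 \right)} = - 198 \left(-154\right)^{2} - \left(\left(-178\right)^{2} - 1638 - -1424 - 32396\right) = \left(-198\right) 23716 - \left(31684 - 1638 + 1424 - 32396\right) = -4695768 - -926 = -4695768 + 926 = -4694842$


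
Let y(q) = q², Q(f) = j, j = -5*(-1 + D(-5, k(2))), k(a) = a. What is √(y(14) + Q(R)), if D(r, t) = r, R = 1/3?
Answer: √226 ≈ 15.033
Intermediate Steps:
R = ⅓ ≈ 0.33333
j = 30 (j = -5*(-1 - 5) = -5*(-6) = 30)
Q(f) = 30
√(y(14) + Q(R)) = √(14² + 30) = √(196 + 30) = √226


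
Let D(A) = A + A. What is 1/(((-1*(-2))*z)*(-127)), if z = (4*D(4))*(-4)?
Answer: 1/32512 ≈ 3.0758e-5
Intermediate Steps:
D(A) = 2*A
z = -128 (z = (4*(2*4))*(-4) = (4*8)*(-4) = 32*(-4) = -128)
1/(((-1*(-2))*z)*(-127)) = 1/((-1*(-2)*(-128))*(-127)) = 1/((2*(-128))*(-127)) = 1/(-256*(-127)) = 1/32512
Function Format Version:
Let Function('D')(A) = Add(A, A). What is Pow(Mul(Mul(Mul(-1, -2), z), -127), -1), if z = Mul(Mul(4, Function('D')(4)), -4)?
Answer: Rational(1, 32512) ≈ 3.0758e-5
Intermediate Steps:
Function('D')(A) = Mul(2, A)
z = -128 (z = Mul(Mul(4, Mul(2, 4)), -4) = Mul(Mul(4, 8), -4) = Mul(32, -4) = -128)
Pow(Mul(Mul(Mul(-1, -2), z), -127), -1) = Pow(Mul(Mul(Mul(-1, -2), -128), -127), -1) = Pow(Mul(Mul(2, -128), -127), -1) = Pow(Mul(-256, -127), -1) = Pow(32512, -1) = Rational(1, 32512)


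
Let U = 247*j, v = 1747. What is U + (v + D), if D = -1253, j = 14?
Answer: 3952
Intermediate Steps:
U = 3458 (U = 247*14 = 3458)
U + (v + D) = 3458 + (1747 - 1253) = 3458 + 494 = 3952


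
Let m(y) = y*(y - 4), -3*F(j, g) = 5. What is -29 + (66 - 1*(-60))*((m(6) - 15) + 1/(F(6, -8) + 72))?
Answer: -85499/211 ≈ -405.21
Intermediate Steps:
F(j, g) = -5/3 (F(j, g) = -⅓*5 = -5/3)
m(y) = y*(-4 + y)
-29 + (66 - 1*(-60))*((m(6) - 15) + 1/(F(6, -8) + 72)) = -29 + (66 - 1*(-60))*((6*(-4 + 6) - 15) + 1/(-5/3 + 72)) = -29 + (66 + 60)*((6*2 - 15) + 1/(211/3)) = -29 + 126*((12 - 15) + 3/211) = -29 + 126*(-3 + 3/211) = -29 + 126*(-630/211) = -29 - 79380/211 = -85499/211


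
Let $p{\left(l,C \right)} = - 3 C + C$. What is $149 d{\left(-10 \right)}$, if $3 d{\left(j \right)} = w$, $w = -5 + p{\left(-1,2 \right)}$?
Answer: $-447$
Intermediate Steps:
$p{\left(l,C \right)} = - 2 C$
$w = -9$ ($w = -5 - 4 = -9$)
$d{\left(j \right)} = -3$ ($d{\left(j \right)} = \frac{1}{3} \left(-9\right) = -3$)
$149 d{\left(-10 \right)} = 149 \left(-3\right) = -447$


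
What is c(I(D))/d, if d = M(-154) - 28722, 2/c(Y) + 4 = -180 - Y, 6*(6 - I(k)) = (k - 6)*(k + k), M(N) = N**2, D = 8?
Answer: 3/1386662 ≈ 2.1635e-6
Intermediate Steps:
I(k) = 6 - k*(-6 + k)/3 (I(k) = 6 - (k - 6)*(k + k)/6 = 6 - (-6 + k)*2*k/6 = 6 - k*(-6 + k)/3)
c(Y) = 2/(-184 - Y) (c(Y) = 2/(-4 + (-180 - Y)) = 2/(-184 - Y))
d = -5006 (d = (-154)**2 - 28722 = 23716 - 28722 = -5006)
c(I(D))/d = -2/(184 + (6 + 2*8 - 1/3*8**2))/(-5006) = -2/(184 + (6 + 16 - 1/3*64))*(-1/5006) = -2/(184 + (6 + 16 - 64/3))*(-1/5006) = -2/(184 + 2/3)*(-1/5006) = -2/554/3*(-1/5006) = -2*3/554*(-1/5006) = -3/277*(-1/5006) = 3/1386662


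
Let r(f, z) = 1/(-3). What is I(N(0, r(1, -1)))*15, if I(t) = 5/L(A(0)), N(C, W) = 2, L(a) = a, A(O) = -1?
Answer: -75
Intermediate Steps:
r(f, z) = -⅓
I(t) = -5 (I(t) = 5/(-1) = 5*(-1) = -5)
I(N(0, r(1, -1)))*15 = -5*15 = -75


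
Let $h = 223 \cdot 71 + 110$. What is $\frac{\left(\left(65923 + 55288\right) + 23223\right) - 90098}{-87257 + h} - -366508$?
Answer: $\frac{13068548588}{35657} \approx 3.6651 \cdot 10^{5}$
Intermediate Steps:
$h = 15943$ ($h = 15833 + 110 = 15943$)
$\frac{\left(\left(65923 + 55288\right) + 23223\right) - 90098}{-87257 + h} - -366508 = \frac{\left(\left(65923 + 55288\right) + 23223\right) - 90098}{-87257 + 15943} - -366508 = \frac{\left(121211 + 23223\right) - 90098}{-71314} + 366508 = \left(144434 - 90098\right) \left(- \frac{1}{71314}\right) + 366508 = 54336 \left(- \frac{1}{71314}\right) + 366508 = - \frac{27168}{35657} + 366508 = \frac{13068548588}{35657}$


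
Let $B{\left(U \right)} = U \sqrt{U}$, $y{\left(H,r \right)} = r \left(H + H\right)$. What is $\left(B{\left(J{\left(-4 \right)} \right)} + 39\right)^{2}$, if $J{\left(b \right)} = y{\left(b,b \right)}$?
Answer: $34289 + 9984 \sqrt{2} \approx 48409.0$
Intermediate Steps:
$y{\left(H,r \right)} = 2 H r$ ($y{\left(H,r \right)} = r 2 H = 2 H r$)
$J{\left(b \right)} = 2 b^{2}$ ($J{\left(b \right)} = 2 b b = 2 b^{2}$)
$B{\left(U \right)} = U^{\frac{3}{2}}$
$\left(B{\left(J{\left(-4 \right)} \right)} + 39\right)^{2} = \left(\left(2 \left(-4\right)^{2}\right)^{\frac{3}{2}} + 39\right)^{2} = \left(\left(2 \cdot 16\right)^{\frac{3}{2}} + 39\right)^{2} = \left(32^{\frac{3}{2}} + 39\right)^{2} = \left(128 \sqrt{2} + 39\right)^{2} = \left(39 + 128 \sqrt{2}\right)^{2}$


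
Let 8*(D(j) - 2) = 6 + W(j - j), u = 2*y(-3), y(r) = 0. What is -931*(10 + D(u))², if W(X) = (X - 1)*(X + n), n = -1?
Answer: -9876979/64 ≈ -1.5433e+5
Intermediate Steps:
u = 0 (u = 2*0 = 0)
W(X) = (-1 + X)² (W(X) = (X - 1)*(X - 1) = (-1 + X)*(-1 + X) = (-1 + X)²)
D(j) = 23/8 (D(j) = 2 + (6 + (1 + (j - j)² - 2*(j - j)))/8 = 2 + (6 + (1 + 0² - 2*0))/8 = 2 + (6 + (1 + 0 + 0))/8 = 2 + (6 + 1)/8 = 2 + (⅛)*7 = 2 + 7/8 = 23/8)
-931*(10 + D(u))² = -931*(10 + 23/8)² = -931*(103/8)² = -931*10609/64 = -9876979/64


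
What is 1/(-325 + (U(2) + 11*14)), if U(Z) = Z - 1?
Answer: -1/170 ≈ -0.0058824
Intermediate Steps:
U(Z) = -1 + Z
1/(-325 + (U(2) + 11*14)) = 1/(-325 + ((-1 + 2) + 11*14)) = 1/(-325 + (1 + 154)) = 1/(-325 + 155) = 1/(-170) = -1/170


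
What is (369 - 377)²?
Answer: 64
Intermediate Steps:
(369 - 377)² = (-8)² = 64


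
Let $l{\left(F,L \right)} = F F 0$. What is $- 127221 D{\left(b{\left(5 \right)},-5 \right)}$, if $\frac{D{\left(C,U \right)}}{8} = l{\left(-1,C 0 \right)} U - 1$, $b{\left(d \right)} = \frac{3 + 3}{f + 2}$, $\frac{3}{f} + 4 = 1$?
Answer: $1017768$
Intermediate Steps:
$f = -1$ ($f = \frac{3}{-4 + 1} = \frac{3}{-3} = 3 \left(- \frac{1}{3}\right) = -1$)
$l{\left(F,L \right)} = 0$ ($l{\left(F,L \right)} = F^{2} \cdot 0 = 0$)
$b{\left(d \right)} = 6$ ($b{\left(d \right)} = \frac{3 + 3}{-1 + 2} = \frac{6}{1} = 6 \cdot 1 = 6$)
$D{\left(C,U \right)} = -8$ ($D{\left(C,U \right)} = 8 \left(0 U - 1\right) = 8 \left(0 - 1\right) = 8 \left(-1\right) = -8$)
$- 127221 D{\left(b{\left(5 \right)},-5 \right)} = \left(-127221\right) \left(-8\right) = 1017768$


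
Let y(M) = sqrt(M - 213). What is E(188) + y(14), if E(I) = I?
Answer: 188 + I*sqrt(199) ≈ 188.0 + 14.107*I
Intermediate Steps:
y(M) = sqrt(-213 + M)
E(188) + y(14) = 188 + sqrt(-213 + 14) = 188 + sqrt(-199) = 188 + I*sqrt(199)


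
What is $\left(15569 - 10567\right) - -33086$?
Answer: $38088$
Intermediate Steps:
$\left(15569 - 10567\right) - -33086 = 5002 + 33086 = 38088$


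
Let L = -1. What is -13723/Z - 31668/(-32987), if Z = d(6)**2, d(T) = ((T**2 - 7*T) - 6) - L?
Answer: -448848773/3991427 ≈ -112.45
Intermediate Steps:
d(T) = -5 + T**2 - 7*T (d(T) = ((T**2 - 7*T) - 6) - 1*(-1) = (-6 + T**2 - 7*T) + 1 = -5 + T**2 - 7*T)
Z = 121 (Z = (-5 + 6**2 - 7*6)**2 = (-5 + 36 - 42)**2 = (-11)**2 = 121)
-13723/Z - 31668/(-32987) = -13723/121 - 31668/(-32987) = -13723*1/121 - 31668*(-1/32987) = -13723/121 + 31668/32987 = -448848773/3991427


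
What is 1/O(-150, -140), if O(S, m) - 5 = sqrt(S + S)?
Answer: 1/65 - 2*I*sqrt(3)/65 ≈ 0.015385 - 0.053294*I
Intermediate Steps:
O(S, m) = 5 + sqrt(2)*sqrt(S) (O(S, m) = 5 + sqrt(S + S) = 5 + sqrt(2*S) = 5 + sqrt(2)*sqrt(S))
1/O(-150, -140) = 1/(5 + sqrt(2)*sqrt(-150)) = 1/(5 + sqrt(2)*(5*I*sqrt(6))) = 1/(5 + 10*I*sqrt(3))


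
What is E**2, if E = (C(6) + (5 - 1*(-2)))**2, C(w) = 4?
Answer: 14641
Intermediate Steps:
E = 121 (E = (4 + (5 - 1*(-2)))**2 = (4 + (5 + 2))**2 = (4 + 7)**2 = 11**2 = 121)
E**2 = 121**2 = 14641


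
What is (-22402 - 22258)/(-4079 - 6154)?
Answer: 44660/10233 ≈ 4.3643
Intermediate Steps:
(-22402 - 22258)/(-4079 - 6154) = -44660/(-10233) = -44660*(-1/10233) = 44660/10233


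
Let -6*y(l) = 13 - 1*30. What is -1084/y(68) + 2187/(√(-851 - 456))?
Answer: -6504/17 - 2187*I*√1307/1307 ≈ -382.59 - 60.494*I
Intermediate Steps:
y(l) = 17/6 (y(l) = -(13 - 1*30)/6 = -(13 - 30)/6 = -⅙*(-17) = 17/6)
-1084/y(68) + 2187/(√(-851 - 456)) = -1084/17/6 + 2187/(√(-851 - 456)) = -1084*6/17 + 2187/(√(-1307)) = -6504/17 + 2187/((I*√1307)) = -6504/17 + 2187*(-I*√1307/1307) = -6504/17 - 2187*I*√1307/1307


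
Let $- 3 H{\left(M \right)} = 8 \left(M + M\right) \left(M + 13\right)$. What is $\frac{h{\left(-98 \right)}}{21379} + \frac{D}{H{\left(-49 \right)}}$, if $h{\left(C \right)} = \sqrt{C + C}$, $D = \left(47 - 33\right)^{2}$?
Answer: $- \frac{1}{48} + \frac{14 i}{21379} \approx -0.020833 + 0.00065485 i$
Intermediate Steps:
$D = 196$ ($D = 14^{2} = 196$)
$h{\left(C \right)} = \sqrt{2} \sqrt{C}$ ($h{\left(C \right)} = \sqrt{2 C} = \sqrt{2} \sqrt{C}$)
$H{\left(M \right)} = - \frac{16 M \left(13 + M\right)}{3}$ ($H{\left(M \right)} = - \frac{8 \left(M + M\right) \left(M + 13\right)}{3} = - \frac{8 \cdot 2 M \left(13 + M\right)}{3} = - \frac{16 M \left(13 + M\right)}{3}$)
$\frac{h{\left(-98 \right)}}{21379} + \frac{D}{H{\left(-49 \right)}} = \frac{\sqrt{2} \sqrt{-98}}{21379} + \frac{196}{\left(- \frac{16}{3}\right) \left(-49\right) \left(13 - 49\right)} = \sqrt{2} \cdot 7 i \sqrt{2} \cdot \frac{1}{21379} + \frac{196}{\left(- \frac{16}{3}\right) \left(-49\right) \left(-36\right)} = 14 i \frac{1}{21379} + \frac{196}{-9408} = \frac{14 i}{21379} + 196 \left(- \frac{1}{9408}\right) = \frac{14 i}{21379} - \frac{1}{48} = - \frac{1}{48} + \frac{14 i}{21379}$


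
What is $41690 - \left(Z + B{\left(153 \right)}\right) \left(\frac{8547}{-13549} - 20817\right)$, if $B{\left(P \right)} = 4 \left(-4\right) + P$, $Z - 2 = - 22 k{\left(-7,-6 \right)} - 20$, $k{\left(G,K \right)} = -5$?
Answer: $\frac{65156158130}{13549} \approx 4.8089 \cdot 10^{6}$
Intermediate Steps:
$Z = 92$ ($Z = 2 - -90 = 2 + \left(110 - 20\right) = 2 + 90 = 92$)
$B{\left(P \right)} = -16 + P$
$41690 - \left(Z + B{\left(153 \right)}\right) \left(\frac{8547}{-13549} - 20817\right) = 41690 - \left(92 + \left(-16 + 153\right)\right) \left(\frac{8547}{-13549} - 20817\right) = 41690 - \left(92 + 137\right) \left(8547 \left(- \frac{1}{13549}\right) - 20817\right) = 41690 - 229 \left(- \frac{8547}{13549} - 20817\right) = 41690 - 229 \left(- \frac{282058080}{13549}\right) = 41690 - - \frac{64591300320}{13549} = 41690 + \frac{64591300320}{13549} = \frac{65156158130}{13549}$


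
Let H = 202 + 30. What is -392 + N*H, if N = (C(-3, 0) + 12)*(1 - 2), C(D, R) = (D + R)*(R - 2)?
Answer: -4568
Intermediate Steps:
C(D, R) = (-2 + R)*(D + R) (C(D, R) = (D + R)*(-2 + R) = (-2 + R)*(D + R))
H = 232
N = -18 (N = ((0**2 - 2*(-3) - 2*0 - 3*0) + 12)*(1 - 2) = ((0 + 6 + 0 + 0) + 12)*(-1) = (6 + 12)*(-1) = 18*(-1) = -18)
-392 + N*H = -392 - 18*232 = -392 - 4176 = -4568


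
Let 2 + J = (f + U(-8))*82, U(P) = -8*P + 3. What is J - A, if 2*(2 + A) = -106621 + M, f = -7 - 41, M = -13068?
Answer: 122805/2 ≈ 61403.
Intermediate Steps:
f = -48
U(P) = 3 - 8*P
J = 1556 (J = -2 + (-48 + (3 - 8*(-8)))*82 = -2 + (-48 + (3 + 64))*82 = -2 + (-48 + 67)*82 = -2 + 19*82 = -2 + 1558 = 1556)
A = -119693/2 (A = -2 + (-106621 - 13068)/2 = -2 + (½)*(-119689) = -2 - 119689/2 = -119693/2 ≈ -59847.)
J - A = 1556 - 1*(-119693/2) = 1556 + 119693/2 = 122805/2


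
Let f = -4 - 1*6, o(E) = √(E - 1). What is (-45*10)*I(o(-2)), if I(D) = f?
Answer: 4500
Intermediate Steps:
o(E) = √(-1 + E)
f = -10 (f = -4 - 6 = -10)
I(D) = -10
(-45*10)*I(o(-2)) = -45*10*(-10) = -450*(-10) = 4500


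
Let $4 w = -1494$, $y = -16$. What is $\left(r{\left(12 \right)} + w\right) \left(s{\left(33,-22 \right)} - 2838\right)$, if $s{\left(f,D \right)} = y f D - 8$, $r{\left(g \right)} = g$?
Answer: $-3170355$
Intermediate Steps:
$w = - \frac{747}{2}$ ($w = \frac{1}{4} \left(-1494\right) = - \frac{747}{2} \approx -373.5$)
$s{\left(f,D \right)} = -8 - 16 D f$ ($s{\left(f,D \right)} = - 16 f D - 8 = - 16 D f - 8 = -8 - 16 D f$)
$\left(r{\left(12 \right)} + w\right) \left(s{\left(33,-22 \right)} - 2838\right) = \left(12 - \frac{747}{2}\right) \left(\left(-8 - \left(-352\right) 33\right) - 2838\right) = - \frac{723 \left(\left(-8 + 11616\right) - 2838\right)}{2} = - \frac{723 \left(11608 - 2838\right)}{2} = \left(- \frac{723}{2}\right) 8770 = -3170355$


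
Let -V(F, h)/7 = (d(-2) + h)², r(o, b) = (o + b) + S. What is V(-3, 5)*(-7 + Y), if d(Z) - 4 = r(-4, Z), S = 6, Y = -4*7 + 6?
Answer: 16443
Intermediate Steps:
Y = -22 (Y = -28 + 6 = -22)
r(o, b) = 6 + b + o (r(o, b) = (o + b) + 6 = (b + o) + 6 = 6 + b + o)
d(Z) = 6 + Z (d(Z) = 4 + (6 + Z - 4) = 4 + (2 + Z) = 6 + Z)
V(F, h) = -7*(4 + h)² (V(F, h) = -7*((6 - 2) + h)² = -7*(4 + h)²)
V(-3, 5)*(-7 + Y) = (-7*(4 + 5)²)*(-7 - 22) = -7*9²*(-29) = -7*81*(-29) = -567*(-29) = 16443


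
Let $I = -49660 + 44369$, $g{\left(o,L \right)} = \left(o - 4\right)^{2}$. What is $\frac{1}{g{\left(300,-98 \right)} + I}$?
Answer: $\frac{1}{82325} \approx 1.2147 \cdot 10^{-5}$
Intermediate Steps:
$g{\left(o,L \right)} = \left(-4 + o\right)^{2}$
$I = -5291$
$\frac{1}{g{\left(300,-98 \right)} + I} = \frac{1}{\left(-4 + 300\right)^{2} - 5291} = \frac{1}{296^{2} - 5291} = \frac{1}{87616 - 5291} = \frac{1}{82325}$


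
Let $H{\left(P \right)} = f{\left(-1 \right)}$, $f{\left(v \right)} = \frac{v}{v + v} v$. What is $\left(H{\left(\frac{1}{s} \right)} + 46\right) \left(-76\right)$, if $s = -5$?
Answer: $-3458$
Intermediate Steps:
$f{\left(v \right)} = \frac{v}{2}$ ($f{\left(v \right)} = \frac{v}{2 v} v = v \frac{1}{2 v} v = \frac{v}{2}$)
$H{\left(P \right)} = - \frac{1}{2}$ ($H{\left(P \right)} = \frac{1}{2} \left(-1\right) = - \frac{1}{2}$)
$\left(H{\left(\frac{1}{s} \right)} + 46\right) \left(-76\right) = \left(- \frac{1}{2} + 46\right) \left(-76\right) = \frac{91}{2} \left(-76\right) = -3458$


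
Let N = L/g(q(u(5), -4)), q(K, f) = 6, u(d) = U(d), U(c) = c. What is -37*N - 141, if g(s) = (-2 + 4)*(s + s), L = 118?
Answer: -3875/12 ≈ -322.92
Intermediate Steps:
u(d) = d
g(s) = 4*s (g(s) = 2*(2*s) = 4*s)
N = 59/12 (N = 118/((4*6)) = 118/24 = 118*(1/24) = 59/12 ≈ 4.9167)
-37*N - 141 = -37*59/12 - 141 = -2183/12 - 141 = -3875/12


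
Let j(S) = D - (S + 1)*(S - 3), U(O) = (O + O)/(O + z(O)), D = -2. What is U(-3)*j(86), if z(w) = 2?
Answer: -43338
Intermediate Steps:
U(O) = 2*O/(2 + O) (U(O) = (O + O)/(O + 2) = (2*O)/(2 + O) = 2*O/(2 + O))
j(S) = -2 - (1 + S)*(-3 + S) (j(S) = -2 - (S + 1)*(S - 3) = -2 - (1 + S)*(-3 + S))
U(-3)*j(86) = (2*(-3)/(2 - 3))*(1 - 1*86² + 2*86) = (2*(-3)/(-1))*(1 - 1*7396 + 172) = (2*(-3)*(-1))*(1 - 7396 + 172) = 6*(-7223) = -43338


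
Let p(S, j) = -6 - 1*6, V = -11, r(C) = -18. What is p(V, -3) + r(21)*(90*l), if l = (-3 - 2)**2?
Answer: -40512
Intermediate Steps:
p(S, j) = -12 (p(S, j) = -6 - 6 = -12)
l = 25 (l = (-5)**2 = 25)
p(V, -3) + r(21)*(90*l) = -12 - 1620*25 = -12 - 18*2250 = -12 - 40500 = -40512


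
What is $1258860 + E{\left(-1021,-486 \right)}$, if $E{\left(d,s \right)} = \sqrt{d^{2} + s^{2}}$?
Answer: $1258860 + \sqrt{1278637} \approx 1.26 \cdot 10^{6}$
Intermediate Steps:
$1258860 + E{\left(-1021,-486 \right)} = 1258860 + \sqrt{\left(-1021\right)^{2} + \left(-486\right)^{2}} = 1258860 + \sqrt{1042441 + 236196} = 1258860 + \sqrt{1278637}$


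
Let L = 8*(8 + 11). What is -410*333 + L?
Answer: -136378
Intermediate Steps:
L = 152 (L = 8*19 = 152)
-410*333 + L = -410*333 + 152 = -136530 + 152 = -136378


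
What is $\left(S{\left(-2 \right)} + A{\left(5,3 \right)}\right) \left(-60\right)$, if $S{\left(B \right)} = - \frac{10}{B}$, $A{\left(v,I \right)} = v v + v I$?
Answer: $-2700$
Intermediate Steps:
$A{\left(v,I \right)} = v^{2} + I v$
$\left(S{\left(-2 \right)} + A{\left(5,3 \right)}\right) \left(-60\right) = \left(- \frac{10}{-2} + 5 \left(3 + 5\right)\right) \left(-60\right) = \left(\left(-10\right) \left(- \frac{1}{2}\right) + 5 \cdot 8\right) \left(-60\right) = \left(5 + 40\right) \left(-60\right) = 45 \left(-60\right) = -2700$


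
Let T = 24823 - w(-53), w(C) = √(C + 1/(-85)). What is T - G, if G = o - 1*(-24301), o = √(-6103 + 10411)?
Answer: 522 - 2*√1077 - I*√383010/85 ≈ 456.36 - 7.2809*I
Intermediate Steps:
w(C) = √(-1/85 + C) (w(C) = √(C - 1/85) = √(-1/85 + C))
o = 2*√1077 (o = √4308 = 2*√1077 ≈ 65.635)
G = 24301 + 2*√1077 (G = 2*√1077 - 1*(-24301) = 2*√1077 + 24301 = 24301 + 2*√1077 ≈ 24367.)
T = 24823 - I*√383010/85 (T = 24823 - √(-85 + 7225*(-53))/85 = 24823 - √(-85 - 382925)/85 = 24823 - √(-383010)/85 = 24823 - I*√383010/85 ≈ 24823.0 - 7.2809*I)
T - G = (24823 - I*√383010/85) - (24301 + 2*√1077) = (24823 - I*√383010/85) + (-24301 - 2*√1077) = 522 - 2*√1077 - I*√383010/85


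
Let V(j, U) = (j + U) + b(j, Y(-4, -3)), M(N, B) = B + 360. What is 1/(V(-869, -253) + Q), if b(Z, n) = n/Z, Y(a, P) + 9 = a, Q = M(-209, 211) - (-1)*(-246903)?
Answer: -869/215037513 ≈ -4.0412e-6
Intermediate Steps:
M(N, B) = 360 + B
Q = -246332 (Q = (360 + 211) - (-1)*(-246903) = 571 - 1*246903 = 571 - 246903 = -246332)
Y(a, P) = -9 + a
V(j, U) = U + j - 13/j (V(j, U) = (j + U) + (-9 - 4)/j = (U + j) - 13/j = U + j - 13/j)
1/(V(-869, -253) + Q) = 1/((-253 - 869 - 13/(-869)) - 246332) = 1/((-253 - 869 - 13*(-1/869)) - 246332) = 1/((-253 - 869 + 13/869) - 246332) = 1/(-975005/869 - 246332) = 1/(-215037513/869) = -869/215037513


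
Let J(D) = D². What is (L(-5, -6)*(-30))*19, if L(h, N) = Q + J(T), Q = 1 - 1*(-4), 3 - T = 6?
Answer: -7980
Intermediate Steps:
T = -3 (T = 3 - 1*6 = 3 - 6 = -3)
Q = 5 (Q = 1 + 4 = 5)
L(h, N) = 14 (L(h, N) = 5 + (-3)² = 5 + 9 = 14)
(L(-5, -6)*(-30))*19 = (14*(-30))*19 = -420*19 = -7980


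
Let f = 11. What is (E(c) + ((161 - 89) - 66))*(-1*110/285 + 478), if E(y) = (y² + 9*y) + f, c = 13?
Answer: 2749624/19 ≈ 1.4472e+5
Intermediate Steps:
E(y) = 11 + y² + 9*y (E(y) = (y² + 9*y) + 11 = 11 + y² + 9*y)
(E(c) + ((161 - 89) - 66))*(-1*110/285 + 478) = ((11 + 13² + 9*13) + ((161 - 89) - 66))*(-1*110/285 + 478) = ((11 + 169 + 117) + (72 - 66))*(-110*1/285 + 478) = (297 + 6)*(-22/57 + 478) = 303*(27224/57) = 2749624/19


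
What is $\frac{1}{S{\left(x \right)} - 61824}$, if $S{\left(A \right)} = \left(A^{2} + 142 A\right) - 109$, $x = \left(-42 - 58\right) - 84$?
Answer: $- \frac{1}{54205} \approx -1.8448 \cdot 10^{-5}$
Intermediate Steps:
$x = -184$ ($x = -100 - 84 = -184$)
$S{\left(A \right)} = -109 + A^{2} + 142 A$
$\frac{1}{S{\left(x \right)} - 61824} = \frac{1}{\left(-109 + \left(-184\right)^{2} + 142 \left(-184\right)\right) - 61824} = \frac{1}{\left(-109 + 33856 - 26128\right) - 61824} = \frac{1}{7619 - 61824} = \frac{1}{-54205} = - \frac{1}{54205}$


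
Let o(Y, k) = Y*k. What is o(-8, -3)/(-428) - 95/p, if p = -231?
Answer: 8779/24717 ≈ 0.35518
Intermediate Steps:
o(-8, -3)/(-428) - 95/p = -8*(-3)/(-428) - 95/(-231) = 24*(-1/428) - 95*(-1/231) = -6/107 + 95/231 = 8779/24717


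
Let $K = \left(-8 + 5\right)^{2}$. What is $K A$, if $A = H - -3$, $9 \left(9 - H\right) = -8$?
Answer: $116$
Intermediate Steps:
$H = \frac{89}{9}$ ($H = 9 - - \frac{8}{9} = 9 + \frac{8}{9} = \frac{89}{9} \approx 9.8889$)
$A = \frac{116}{9}$ ($A = \frac{89}{9} - -3 = \frac{89}{9} + 3 = \frac{116}{9} \approx 12.889$)
$K = 9$ ($K = \left(-3\right)^{2} = 9$)
$K A = 9 \cdot \frac{116}{9} = 116$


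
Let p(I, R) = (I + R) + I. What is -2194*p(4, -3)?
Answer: -10970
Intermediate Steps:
p(I, R) = R + 2*I
-2194*p(4, -3) = -2194*(-3 + 2*4) = -2194*(-3 + 8) = -2194*5 = -10970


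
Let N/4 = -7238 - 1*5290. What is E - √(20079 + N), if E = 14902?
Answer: 14902 - 3*I*√3337 ≈ 14902.0 - 173.3*I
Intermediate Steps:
N = -50112 (N = 4*(-7238 - 1*5290) = 4*(-7238 - 5290) = 4*(-12528) = -50112)
E - √(20079 + N) = 14902 - √(20079 - 50112) = 14902 - √(-30033) = 14902 - 3*I*√3337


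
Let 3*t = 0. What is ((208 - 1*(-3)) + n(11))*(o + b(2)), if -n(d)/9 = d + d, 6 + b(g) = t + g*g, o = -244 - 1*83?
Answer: -4277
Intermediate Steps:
t = 0 (t = (1/3)*0 = 0)
o = -327 (o = -244 - 83 = -327)
b(g) = -6 + g**2 (b(g) = -6 + (0 + g*g) = -6 + (0 + g**2) = -6 + g**2)
n(d) = -18*d (n(d) = -9*(d + d) = -18*d)
((208 - 1*(-3)) + n(11))*(o + b(2)) = ((208 - 1*(-3)) - 18*11)*(-327 + (-6 + 2**2)) = ((208 + 3) - 198)*(-327 + (-6 + 4)) = (211 - 198)*(-327 - 2) = 13*(-329) = -4277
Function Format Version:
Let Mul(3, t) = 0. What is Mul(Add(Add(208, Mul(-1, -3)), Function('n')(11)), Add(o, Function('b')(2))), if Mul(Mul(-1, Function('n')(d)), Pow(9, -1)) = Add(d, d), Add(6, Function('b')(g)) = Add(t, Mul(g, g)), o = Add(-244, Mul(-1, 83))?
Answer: -4277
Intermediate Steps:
t = 0 (t = Mul(Rational(1, 3), 0) = 0)
o = -327 (o = Add(-244, -83) = -327)
Function('b')(g) = Add(-6, Pow(g, 2)) (Function('b')(g) = Add(-6, Add(0, Mul(g, g))) = Add(-6, Add(0, Pow(g, 2))) = Add(-6, Pow(g, 2)))
Function('n')(d) = Mul(-18, d) (Function('n')(d) = Mul(-9, Add(d, d)) = Mul(-9, Mul(2, d)) = Mul(-18, d))
Mul(Add(Add(208, Mul(-1, -3)), Function('n')(11)), Add(o, Function('b')(2))) = Mul(Add(Add(208, Mul(-1, -3)), Mul(-18, 11)), Add(-327, Add(-6, Pow(2, 2)))) = Mul(Add(Add(208, 3), -198), Add(-327, Add(-6, 4))) = Mul(Add(211, -198), Add(-327, -2)) = Mul(13, -329) = -4277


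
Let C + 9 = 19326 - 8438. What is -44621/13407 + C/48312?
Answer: -60905303/19627848 ≈ -3.1030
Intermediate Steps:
C = 10879 (C = -9 + (19326 - 8438) = -9 + 10888 = 10879)
-44621/13407 + C/48312 = -44621/13407 + 10879/48312 = -44621*1/13407 + 10879*(1/48312) = -44621/13407 + 989/4392 = -60905303/19627848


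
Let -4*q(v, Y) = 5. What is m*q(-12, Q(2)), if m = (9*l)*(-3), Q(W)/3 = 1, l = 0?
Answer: 0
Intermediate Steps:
Q(W) = 3 (Q(W) = 3*1 = 3)
q(v, Y) = -5/4 (q(v, Y) = -¼*5 = -5/4)
m = 0 (m = (9*0)*(-3) = 0*(-3) = 0)
m*q(-12, Q(2)) = 0*(-5/4) = 0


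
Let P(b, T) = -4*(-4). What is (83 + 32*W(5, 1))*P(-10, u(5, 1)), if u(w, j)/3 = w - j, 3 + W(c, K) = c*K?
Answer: 2352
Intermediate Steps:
W(c, K) = -3 + K*c (W(c, K) = -3 + c*K = -3 + K*c)
u(w, j) = -3*j + 3*w (u(w, j) = 3*(w - j) = -3*j + 3*w)
P(b, T) = 16
(83 + 32*W(5, 1))*P(-10, u(5, 1)) = (83 + 32*(-3 + 1*5))*16 = (83 + 32*(-3 + 5))*16 = (83 + 32*2)*16 = (83 + 64)*16 = 147*16 = 2352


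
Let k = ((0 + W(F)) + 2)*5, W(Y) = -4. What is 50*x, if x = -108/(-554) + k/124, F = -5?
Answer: 49075/8587 ≈ 5.7150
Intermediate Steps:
k = -10 (k = ((0 - 4) + 2)*5 = (-4 + 2)*5 = -2*5 = -10)
x = 1963/17174 (x = -108/(-554) - 10/124 = -108*(-1/554) - 10*1/124 = 54/277 - 5/62 = 1963/17174 ≈ 0.11430)
50*x = 50*(1963/17174) = 49075/8587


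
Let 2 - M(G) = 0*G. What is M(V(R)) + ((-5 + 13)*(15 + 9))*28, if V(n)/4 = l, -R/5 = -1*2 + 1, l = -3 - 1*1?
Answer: 5378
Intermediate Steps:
l = -4 (l = -3 - 1 = -4)
R = 5 (R = -5*(-1*2 + 1) = -5*(-2 + 1) = -5*(-1) = 5)
V(n) = -16 (V(n) = 4*(-4) = -16)
M(G) = 2 (M(G) = 2 - 0*G = 2 - 1*0 = 2 + 0 = 2)
M(V(R)) + ((-5 + 13)*(15 + 9))*28 = 2 + ((-5 + 13)*(15 + 9))*28 = 2 + (8*24)*28 = 2 + 192*28 = 2 + 5376 = 5378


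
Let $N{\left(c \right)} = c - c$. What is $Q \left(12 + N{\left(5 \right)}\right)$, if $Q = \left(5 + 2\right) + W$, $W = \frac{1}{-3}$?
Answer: $80$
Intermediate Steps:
$W = - \frac{1}{3} \approx -0.33333$
$N{\left(c \right)} = 0$
$Q = \frac{20}{3}$ ($Q = \left(5 + 2\right) - \frac{1}{3} = 7 - \frac{1}{3} = \frac{20}{3} \approx 6.6667$)
$Q \left(12 + N{\left(5 \right)}\right) = \frac{20 \left(12 + 0\right)}{3} = \frac{20}{3} \cdot 12 = 80$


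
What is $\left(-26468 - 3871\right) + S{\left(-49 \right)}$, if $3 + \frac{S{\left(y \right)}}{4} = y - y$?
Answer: $-30351$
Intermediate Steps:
$S{\left(y \right)} = -12$ ($S{\left(y \right)} = -12 + 4 \left(y - y\right) = -12 + 4 \cdot 0 = -12 + 0 = -12$)
$\left(-26468 - 3871\right) + S{\left(-49 \right)} = \left(-26468 - 3871\right) - 12 = -30339 - 12 = -30351$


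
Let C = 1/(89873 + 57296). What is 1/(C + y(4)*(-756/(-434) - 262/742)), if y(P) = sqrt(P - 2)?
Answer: -19466485284169/11051867174744148937 + 3978824403000492353*sqrt(2)/11051867174744148937 ≈ 0.50913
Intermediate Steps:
C = 1/147169 ≈ 6.7949e-6
y(P) = sqrt(-2 + P)
1/(C + y(4)*(-756/(-434) - 262/742)) = 1/(1/147169 + sqrt(-2 + 4)*(-756/(-434) - 262/742)) = 1/(1/147169 + sqrt(2)*(-756*(-1/434) - 262*1/742)) = 1/(1/147169 + sqrt(2)*(54/31 - 131/371)) = 1/(1/147169 + sqrt(2)*(15973/11501)) = 1/(1/147169 + 15973*sqrt(2)/11501)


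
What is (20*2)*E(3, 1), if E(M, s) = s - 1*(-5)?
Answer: 240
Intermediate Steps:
E(M, s) = 5 + s (E(M, s) = s + 5 = 5 + s)
(20*2)*E(3, 1) = (20*2)*(5 + 1) = 40*6 = 240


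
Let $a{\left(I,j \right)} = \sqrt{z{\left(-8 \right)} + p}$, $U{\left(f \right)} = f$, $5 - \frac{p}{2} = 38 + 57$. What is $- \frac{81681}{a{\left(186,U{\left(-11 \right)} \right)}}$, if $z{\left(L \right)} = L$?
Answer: $\frac{81681 i \sqrt{47}}{94} \approx 5957.2 i$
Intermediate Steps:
$p = -180$ ($p = 10 - 2 \left(38 + 57\right) = 10 - 190 = -180$)
$a{\left(I,j \right)} = 2 i \sqrt{47}$ ($a{\left(I,j \right)} = \sqrt{-8 - 180} = \sqrt{-188} = 2 i \sqrt{47}$)
$- \frac{81681}{a{\left(186,U{\left(-11 \right)} \right)}} = - \frac{81681}{2 i \sqrt{47}} = - 81681 \left(- \frac{i \sqrt{47}}{94}\right) = - \frac{\left(-81681\right) i \sqrt{47}}{94} = \frac{81681 i \sqrt{47}}{94}$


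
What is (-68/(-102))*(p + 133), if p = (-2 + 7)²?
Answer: 316/3 ≈ 105.33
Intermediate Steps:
p = 25 (p = 5² = 25)
(-68/(-102))*(p + 133) = (-68/(-102))*(25 + 133) = -68*(-1/102)*158 = (⅔)*158 = 316/3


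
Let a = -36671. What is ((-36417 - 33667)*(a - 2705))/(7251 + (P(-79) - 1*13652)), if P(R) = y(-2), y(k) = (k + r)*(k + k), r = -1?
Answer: -2759627584/6389 ≈ -4.3193e+5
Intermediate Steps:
y(k) = 2*k*(-1 + k) (y(k) = (k - 1)*(k + k) = (-1 + k)*(2*k) = 2*k*(-1 + k))
P(R) = 12 (P(R) = 2*(-2)*(-1 - 2) = 2*(-2)*(-3) = 12)
((-36417 - 33667)*(a - 2705))/(7251 + (P(-79) - 1*13652)) = ((-36417 - 33667)*(-36671 - 2705))/(7251 + (12 - 1*13652)) = (-70084*(-39376))/(7251 + (12 - 13652)) = 2759627584/(7251 - 13640) = 2759627584/(-6389) = 2759627584*(-1/6389) = -2759627584/6389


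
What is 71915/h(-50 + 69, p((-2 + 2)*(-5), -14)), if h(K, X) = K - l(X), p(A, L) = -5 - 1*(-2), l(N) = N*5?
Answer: 71915/34 ≈ 2115.1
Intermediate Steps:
l(N) = 5*N
p(A, L) = -3 (p(A, L) = -5 + 2 = -3)
h(K, X) = K - 5*X
71915/h(-50 + 69, p((-2 + 2)*(-5), -14)) = 71915/((-50 + 69) - 5*(-3)) = 71915/(19 + 15) = 71915/34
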